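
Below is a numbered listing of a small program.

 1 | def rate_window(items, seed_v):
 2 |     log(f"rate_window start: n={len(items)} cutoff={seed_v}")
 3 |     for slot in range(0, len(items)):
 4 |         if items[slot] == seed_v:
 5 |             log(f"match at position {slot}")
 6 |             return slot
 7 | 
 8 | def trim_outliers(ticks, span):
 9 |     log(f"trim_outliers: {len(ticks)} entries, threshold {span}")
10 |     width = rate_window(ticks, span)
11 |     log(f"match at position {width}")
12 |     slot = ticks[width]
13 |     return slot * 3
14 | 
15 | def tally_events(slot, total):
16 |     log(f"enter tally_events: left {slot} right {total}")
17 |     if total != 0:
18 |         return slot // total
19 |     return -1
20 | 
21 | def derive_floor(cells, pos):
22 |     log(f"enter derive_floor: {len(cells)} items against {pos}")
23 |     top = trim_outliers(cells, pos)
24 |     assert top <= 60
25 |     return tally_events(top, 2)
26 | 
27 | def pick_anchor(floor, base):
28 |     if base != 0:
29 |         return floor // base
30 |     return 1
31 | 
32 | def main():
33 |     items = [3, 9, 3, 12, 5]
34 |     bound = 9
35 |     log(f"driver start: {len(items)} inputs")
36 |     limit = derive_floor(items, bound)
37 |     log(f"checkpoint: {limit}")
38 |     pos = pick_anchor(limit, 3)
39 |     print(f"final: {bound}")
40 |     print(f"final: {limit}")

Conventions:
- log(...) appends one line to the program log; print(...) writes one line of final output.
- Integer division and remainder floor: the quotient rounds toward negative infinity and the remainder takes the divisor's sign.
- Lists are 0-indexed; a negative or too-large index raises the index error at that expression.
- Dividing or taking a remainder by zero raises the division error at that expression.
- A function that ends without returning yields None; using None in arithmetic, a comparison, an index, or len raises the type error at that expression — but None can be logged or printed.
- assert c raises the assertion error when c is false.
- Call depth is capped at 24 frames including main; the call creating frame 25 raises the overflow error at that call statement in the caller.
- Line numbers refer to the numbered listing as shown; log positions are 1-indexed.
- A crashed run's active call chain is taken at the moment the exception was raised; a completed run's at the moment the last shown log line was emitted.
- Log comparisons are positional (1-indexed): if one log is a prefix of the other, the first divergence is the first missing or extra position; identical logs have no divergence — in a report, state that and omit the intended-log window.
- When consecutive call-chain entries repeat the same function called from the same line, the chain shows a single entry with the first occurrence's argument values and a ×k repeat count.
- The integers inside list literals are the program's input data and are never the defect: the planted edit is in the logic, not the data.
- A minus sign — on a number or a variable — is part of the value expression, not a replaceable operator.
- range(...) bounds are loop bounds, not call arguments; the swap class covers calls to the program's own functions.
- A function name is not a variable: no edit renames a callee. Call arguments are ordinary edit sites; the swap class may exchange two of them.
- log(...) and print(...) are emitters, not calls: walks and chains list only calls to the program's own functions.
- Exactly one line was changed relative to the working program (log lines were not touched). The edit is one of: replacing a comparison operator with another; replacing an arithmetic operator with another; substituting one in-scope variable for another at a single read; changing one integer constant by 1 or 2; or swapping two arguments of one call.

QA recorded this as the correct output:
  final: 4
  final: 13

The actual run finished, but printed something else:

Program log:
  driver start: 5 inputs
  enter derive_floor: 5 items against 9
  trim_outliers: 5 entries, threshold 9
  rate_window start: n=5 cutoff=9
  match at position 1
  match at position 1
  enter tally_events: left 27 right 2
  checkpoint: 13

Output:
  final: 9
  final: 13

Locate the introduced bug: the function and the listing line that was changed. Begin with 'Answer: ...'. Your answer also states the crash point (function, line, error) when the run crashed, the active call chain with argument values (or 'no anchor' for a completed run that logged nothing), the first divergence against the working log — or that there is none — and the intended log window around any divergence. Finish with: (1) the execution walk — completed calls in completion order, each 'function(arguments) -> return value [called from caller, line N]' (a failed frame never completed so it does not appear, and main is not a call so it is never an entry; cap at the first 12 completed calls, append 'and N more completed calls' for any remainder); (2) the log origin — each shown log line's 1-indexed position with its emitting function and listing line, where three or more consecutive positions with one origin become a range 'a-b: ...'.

Answer: the defect is in main at line 39.
The tell: Nothing in the log betrays the bug — only the output does.
Call chain: main.
First divergence: none — the logs agree in full.
Execution walk:
  rate_window([3, 9, 3, 12, 5], 9) -> 1  [called from trim_outliers, line 10]
  trim_outliers([3, 9, 3, 12, 5], 9) -> 27  [called from derive_floor, line 23]
  tally_events(27, 2) -> 13  [called from derive_floor, line 25]
  derive_floor([3, 9, 3, 12, 5], 9) -> 13  [called from main, line 36]
  pick_anchor(13, 3) -> 4  [called from main, line 38]
Log origins:
  1: from main, line 35
  2: from derive_floor, line 22
  3: from trim_outliers, line 9
  4: from rate_window, line 2
  5: from rate_window, line 5
  6: from trim_outliers, line 11
  7: from tally_events, line 16
  8: from main, line 37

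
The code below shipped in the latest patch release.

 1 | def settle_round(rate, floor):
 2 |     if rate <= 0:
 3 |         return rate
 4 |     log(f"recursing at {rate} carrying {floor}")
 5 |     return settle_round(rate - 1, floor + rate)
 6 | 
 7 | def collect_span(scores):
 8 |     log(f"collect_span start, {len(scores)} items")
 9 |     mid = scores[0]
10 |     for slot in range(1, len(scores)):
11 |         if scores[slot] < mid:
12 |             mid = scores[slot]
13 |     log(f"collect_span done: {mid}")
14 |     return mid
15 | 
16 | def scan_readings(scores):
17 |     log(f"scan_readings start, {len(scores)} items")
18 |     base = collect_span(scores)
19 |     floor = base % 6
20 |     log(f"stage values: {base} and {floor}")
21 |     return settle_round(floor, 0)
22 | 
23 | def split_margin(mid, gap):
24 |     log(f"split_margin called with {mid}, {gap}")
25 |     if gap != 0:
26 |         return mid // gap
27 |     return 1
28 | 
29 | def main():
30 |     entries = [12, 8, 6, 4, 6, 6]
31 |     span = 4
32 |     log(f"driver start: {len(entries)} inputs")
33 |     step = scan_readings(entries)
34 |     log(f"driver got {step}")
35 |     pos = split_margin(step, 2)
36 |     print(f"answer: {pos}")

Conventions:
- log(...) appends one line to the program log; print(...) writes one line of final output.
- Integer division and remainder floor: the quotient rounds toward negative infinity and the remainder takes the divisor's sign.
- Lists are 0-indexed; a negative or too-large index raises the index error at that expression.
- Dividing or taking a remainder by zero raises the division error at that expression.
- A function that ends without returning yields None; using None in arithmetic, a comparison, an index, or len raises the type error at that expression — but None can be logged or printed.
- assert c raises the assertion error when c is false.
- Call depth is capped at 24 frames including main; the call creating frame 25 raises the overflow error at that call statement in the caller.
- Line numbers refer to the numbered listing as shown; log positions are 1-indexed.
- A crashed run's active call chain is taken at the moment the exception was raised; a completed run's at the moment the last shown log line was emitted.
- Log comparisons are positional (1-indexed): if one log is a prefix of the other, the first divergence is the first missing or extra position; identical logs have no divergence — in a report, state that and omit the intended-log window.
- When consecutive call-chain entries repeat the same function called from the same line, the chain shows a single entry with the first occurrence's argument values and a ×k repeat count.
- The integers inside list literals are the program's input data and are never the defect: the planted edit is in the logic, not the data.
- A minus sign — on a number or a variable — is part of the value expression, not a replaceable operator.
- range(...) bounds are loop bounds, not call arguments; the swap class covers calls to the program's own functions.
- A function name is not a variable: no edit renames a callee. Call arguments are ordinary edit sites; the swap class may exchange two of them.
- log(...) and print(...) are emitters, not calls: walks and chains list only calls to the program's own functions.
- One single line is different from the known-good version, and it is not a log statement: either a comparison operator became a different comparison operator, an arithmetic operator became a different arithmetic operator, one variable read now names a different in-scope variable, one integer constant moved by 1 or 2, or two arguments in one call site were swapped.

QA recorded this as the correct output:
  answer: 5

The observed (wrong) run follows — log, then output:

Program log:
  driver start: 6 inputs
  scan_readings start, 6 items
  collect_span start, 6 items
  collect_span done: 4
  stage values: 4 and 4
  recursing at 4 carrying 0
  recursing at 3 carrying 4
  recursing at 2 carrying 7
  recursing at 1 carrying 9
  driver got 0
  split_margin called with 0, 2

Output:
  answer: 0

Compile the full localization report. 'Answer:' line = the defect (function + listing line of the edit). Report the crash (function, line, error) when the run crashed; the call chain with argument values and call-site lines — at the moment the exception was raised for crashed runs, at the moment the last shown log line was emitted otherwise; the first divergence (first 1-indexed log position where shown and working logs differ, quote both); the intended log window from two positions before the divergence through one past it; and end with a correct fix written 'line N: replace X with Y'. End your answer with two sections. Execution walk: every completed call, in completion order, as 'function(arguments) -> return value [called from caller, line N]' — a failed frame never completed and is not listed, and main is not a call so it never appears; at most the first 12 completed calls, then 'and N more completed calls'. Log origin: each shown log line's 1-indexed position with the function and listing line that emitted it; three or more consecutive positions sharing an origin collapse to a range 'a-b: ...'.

Answer: the defect is in settle_round at line 3.
Key fact: Everything matches until log position 10, which reads 'driver got 0' in place of 'driver got 10'.
Call chain: main -> split_margin(0, 2) (called at line 35).
First divergence: at position 10 the run shows 'driver got 0' where the working version logs 'driver got 10'.
Intended log window:
  8: recursing at 2 carrying 7
  9: recursing at 1 carrying 9
  10: driver got 10
  11: split_margin called with 10, 2
Execution walk:
  collect_span([12, 8, 6, 4, 6, 6]) -> 4  [called from scan_readings, line 18]
  settle_round(0, 10) -> 0  [called from settle_round, line 5]
  settle_round(1, 9) -> 0  [called from settle_round, line 5]
  settle_round(2, 7) -> 0  [called from settle_round, line 5]
  settle_round(3, 4) -> 0  [called from settle_round, line 5]
  settle_round(4, 0) -> 0  [called from scan_readings, line 21]
  scan_readings([12, 8, 6, 4, 6, 6]) -> 0  [called from main, line 33]
  split_margin(0, 2) -> 0  [called from main, line 35]
Log origin:
  1: from main, line 32
  2: from scan_readings, line 17
  3: from collect_span, line 8
  4: from collect_span, line 13
  5: from scan_readings, line 20
  6-9: from settle_round, line 4
  10: from main, line 34
  11: from split_margin, line 24
A correct fix: line 3: replace `rate` with `floor`.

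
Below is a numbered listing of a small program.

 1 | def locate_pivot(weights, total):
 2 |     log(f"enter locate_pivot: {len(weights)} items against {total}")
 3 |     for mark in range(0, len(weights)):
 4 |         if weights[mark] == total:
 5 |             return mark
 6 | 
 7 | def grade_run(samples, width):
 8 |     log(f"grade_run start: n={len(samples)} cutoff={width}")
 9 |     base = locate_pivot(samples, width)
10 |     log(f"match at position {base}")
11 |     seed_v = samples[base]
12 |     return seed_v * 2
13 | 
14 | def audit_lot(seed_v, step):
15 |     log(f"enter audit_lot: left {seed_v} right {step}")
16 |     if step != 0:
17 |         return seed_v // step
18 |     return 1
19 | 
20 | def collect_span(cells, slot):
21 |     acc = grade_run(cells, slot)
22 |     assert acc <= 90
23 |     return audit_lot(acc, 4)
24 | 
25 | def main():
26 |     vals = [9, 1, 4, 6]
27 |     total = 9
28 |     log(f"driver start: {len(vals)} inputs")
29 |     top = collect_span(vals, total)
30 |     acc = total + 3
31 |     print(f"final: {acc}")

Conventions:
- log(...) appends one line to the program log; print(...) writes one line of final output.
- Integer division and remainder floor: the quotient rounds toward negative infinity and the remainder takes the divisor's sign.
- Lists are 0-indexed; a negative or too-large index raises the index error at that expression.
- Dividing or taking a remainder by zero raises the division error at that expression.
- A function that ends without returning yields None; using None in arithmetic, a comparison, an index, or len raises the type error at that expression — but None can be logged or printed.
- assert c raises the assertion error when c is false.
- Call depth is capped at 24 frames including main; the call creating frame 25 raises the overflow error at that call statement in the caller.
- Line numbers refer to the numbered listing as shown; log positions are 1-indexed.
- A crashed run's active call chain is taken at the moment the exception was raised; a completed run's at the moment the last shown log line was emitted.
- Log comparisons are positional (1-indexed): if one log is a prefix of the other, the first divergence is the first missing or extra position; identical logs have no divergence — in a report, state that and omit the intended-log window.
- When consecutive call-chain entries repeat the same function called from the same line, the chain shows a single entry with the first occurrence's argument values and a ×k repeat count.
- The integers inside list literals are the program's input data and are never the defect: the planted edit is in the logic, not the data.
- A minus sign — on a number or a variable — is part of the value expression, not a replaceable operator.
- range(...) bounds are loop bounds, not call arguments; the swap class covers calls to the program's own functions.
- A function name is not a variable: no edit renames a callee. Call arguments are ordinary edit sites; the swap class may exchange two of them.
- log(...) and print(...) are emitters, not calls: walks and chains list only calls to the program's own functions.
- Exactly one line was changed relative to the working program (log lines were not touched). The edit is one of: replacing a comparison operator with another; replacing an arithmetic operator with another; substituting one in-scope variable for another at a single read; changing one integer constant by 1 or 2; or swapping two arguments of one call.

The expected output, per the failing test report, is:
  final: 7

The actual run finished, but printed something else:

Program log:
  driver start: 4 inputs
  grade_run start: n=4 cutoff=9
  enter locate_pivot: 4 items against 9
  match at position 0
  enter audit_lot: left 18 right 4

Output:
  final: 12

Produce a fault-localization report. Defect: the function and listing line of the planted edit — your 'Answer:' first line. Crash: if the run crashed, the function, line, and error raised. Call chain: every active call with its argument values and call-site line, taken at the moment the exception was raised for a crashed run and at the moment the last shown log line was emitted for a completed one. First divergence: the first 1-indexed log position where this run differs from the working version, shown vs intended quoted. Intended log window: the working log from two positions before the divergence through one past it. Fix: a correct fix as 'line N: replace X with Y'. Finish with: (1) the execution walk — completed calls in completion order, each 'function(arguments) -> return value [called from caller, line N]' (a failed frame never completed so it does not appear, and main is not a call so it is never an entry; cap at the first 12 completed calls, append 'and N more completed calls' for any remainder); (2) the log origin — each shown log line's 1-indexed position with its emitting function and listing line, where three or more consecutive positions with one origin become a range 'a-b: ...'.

Answer: the defect is in main at line 30.
Key observation: Log streams are identical — the defect surfaces only in the printed output.
Call chain: main -> collect_span([9, 1, 4, 6], 9) (called at line 29) -> audit_lot(18, 4) (called at line 23).
First divergence: none — the logs agree in full.
Execution walk:
  locate_pivot([9, 1, 4, 6], 9) -> 0  [called from grade_run, line 9]
  grade_run([9, 1, 4, 6], 9) -> 18  [called from collect_span, line 21]
  audit_lot(18, 4) -> 4  [called from collect_span, line 23]
  collect_span([9, 1, 4, 6], 9) -> 4  [called from main, line 29]
Log origin:
  1: logged in main at line 28
  2: logged in grade_run at line 8
  3: logged in locate_pivot at line 2
  4: logged in grade_run at line 10
  5: logged in audit_lot at line 15
A correct fix: line 30: replace `total` with `top`.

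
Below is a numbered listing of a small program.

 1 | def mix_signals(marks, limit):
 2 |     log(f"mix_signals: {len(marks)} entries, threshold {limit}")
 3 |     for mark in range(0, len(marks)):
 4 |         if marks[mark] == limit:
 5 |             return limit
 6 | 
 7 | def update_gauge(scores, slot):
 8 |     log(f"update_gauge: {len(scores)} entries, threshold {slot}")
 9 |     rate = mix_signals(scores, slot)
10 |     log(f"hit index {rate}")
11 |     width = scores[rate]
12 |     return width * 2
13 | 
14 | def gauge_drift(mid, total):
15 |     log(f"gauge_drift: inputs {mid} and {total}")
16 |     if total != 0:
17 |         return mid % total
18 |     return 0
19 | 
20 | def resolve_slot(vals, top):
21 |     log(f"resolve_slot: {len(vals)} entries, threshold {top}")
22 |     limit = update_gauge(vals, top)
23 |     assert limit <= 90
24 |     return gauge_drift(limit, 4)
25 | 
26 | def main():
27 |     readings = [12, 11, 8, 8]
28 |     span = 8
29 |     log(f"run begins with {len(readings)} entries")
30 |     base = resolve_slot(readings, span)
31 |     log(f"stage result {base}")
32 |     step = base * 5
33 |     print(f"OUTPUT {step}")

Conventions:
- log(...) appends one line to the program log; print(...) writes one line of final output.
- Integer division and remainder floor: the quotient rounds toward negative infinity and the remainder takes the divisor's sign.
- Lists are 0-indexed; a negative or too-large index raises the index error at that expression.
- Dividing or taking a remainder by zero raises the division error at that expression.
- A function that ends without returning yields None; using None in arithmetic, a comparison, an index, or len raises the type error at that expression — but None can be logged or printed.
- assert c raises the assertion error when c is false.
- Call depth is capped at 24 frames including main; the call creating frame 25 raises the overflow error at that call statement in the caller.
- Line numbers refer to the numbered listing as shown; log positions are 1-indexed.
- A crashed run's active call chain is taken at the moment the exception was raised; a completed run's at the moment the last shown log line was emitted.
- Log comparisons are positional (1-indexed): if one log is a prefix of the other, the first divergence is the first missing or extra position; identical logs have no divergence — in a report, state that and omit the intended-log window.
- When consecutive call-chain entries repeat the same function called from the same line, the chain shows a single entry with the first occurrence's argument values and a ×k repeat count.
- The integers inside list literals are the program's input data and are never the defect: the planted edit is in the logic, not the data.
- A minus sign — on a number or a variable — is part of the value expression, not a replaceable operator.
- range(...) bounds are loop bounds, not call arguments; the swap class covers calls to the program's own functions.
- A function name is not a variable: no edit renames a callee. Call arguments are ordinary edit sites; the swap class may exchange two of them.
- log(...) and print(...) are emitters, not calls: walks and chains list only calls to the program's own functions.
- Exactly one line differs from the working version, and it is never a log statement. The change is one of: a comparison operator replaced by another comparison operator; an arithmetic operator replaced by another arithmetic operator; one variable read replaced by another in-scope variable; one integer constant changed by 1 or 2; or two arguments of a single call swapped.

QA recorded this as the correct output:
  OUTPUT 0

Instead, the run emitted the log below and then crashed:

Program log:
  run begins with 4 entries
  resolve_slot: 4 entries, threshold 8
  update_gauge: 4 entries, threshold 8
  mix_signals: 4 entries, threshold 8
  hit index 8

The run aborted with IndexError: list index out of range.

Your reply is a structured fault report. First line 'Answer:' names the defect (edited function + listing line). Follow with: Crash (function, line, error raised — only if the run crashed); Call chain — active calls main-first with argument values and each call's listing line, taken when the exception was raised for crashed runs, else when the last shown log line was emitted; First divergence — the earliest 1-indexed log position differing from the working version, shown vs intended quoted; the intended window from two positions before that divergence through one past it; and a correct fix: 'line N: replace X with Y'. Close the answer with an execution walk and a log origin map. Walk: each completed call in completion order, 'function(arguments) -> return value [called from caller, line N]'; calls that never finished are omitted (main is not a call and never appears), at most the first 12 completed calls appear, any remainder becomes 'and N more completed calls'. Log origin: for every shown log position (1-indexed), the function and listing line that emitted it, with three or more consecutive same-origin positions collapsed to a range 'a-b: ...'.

Answer: the defect is in mix_signals at line 5.
The tell: The earliest visible damage is log position 5 — 'hit index 8' rather than the intended 'hit index 2'.
Crash: update_gauge, line 11, IndexError.
Call chain: main -> resolve_slot([12, 11, 8, 8], 8) (called at line 30) -> update_gauge([12, 11, 8, 8], 8) (called at line 22).
First divergence: position 5 — shown 'hit index 8', intended 'hit index 2'.
Intended log window:
  3: update_gauge: 4 entries, threshold 8
  4: mix_signals: 4 entries, threshold 8
  5: hit index 2
  6: gauge_drift: inputs 16 and 4
Execution walk:
  mix_signals([12, 11, 8, 8], 8) -> 8  [called from update_gauge, line 9]
Log origin:
  1: emitted by main (line 29)
  2: emitted by resolve_slot (line 21)
  3: emitted by update_gauge (line 8)
  4: emitted by mix_signals (line 2)
  5: emitted by update_gauge (line 10)
A correct fix: line 5: replace `limit` with `mark`.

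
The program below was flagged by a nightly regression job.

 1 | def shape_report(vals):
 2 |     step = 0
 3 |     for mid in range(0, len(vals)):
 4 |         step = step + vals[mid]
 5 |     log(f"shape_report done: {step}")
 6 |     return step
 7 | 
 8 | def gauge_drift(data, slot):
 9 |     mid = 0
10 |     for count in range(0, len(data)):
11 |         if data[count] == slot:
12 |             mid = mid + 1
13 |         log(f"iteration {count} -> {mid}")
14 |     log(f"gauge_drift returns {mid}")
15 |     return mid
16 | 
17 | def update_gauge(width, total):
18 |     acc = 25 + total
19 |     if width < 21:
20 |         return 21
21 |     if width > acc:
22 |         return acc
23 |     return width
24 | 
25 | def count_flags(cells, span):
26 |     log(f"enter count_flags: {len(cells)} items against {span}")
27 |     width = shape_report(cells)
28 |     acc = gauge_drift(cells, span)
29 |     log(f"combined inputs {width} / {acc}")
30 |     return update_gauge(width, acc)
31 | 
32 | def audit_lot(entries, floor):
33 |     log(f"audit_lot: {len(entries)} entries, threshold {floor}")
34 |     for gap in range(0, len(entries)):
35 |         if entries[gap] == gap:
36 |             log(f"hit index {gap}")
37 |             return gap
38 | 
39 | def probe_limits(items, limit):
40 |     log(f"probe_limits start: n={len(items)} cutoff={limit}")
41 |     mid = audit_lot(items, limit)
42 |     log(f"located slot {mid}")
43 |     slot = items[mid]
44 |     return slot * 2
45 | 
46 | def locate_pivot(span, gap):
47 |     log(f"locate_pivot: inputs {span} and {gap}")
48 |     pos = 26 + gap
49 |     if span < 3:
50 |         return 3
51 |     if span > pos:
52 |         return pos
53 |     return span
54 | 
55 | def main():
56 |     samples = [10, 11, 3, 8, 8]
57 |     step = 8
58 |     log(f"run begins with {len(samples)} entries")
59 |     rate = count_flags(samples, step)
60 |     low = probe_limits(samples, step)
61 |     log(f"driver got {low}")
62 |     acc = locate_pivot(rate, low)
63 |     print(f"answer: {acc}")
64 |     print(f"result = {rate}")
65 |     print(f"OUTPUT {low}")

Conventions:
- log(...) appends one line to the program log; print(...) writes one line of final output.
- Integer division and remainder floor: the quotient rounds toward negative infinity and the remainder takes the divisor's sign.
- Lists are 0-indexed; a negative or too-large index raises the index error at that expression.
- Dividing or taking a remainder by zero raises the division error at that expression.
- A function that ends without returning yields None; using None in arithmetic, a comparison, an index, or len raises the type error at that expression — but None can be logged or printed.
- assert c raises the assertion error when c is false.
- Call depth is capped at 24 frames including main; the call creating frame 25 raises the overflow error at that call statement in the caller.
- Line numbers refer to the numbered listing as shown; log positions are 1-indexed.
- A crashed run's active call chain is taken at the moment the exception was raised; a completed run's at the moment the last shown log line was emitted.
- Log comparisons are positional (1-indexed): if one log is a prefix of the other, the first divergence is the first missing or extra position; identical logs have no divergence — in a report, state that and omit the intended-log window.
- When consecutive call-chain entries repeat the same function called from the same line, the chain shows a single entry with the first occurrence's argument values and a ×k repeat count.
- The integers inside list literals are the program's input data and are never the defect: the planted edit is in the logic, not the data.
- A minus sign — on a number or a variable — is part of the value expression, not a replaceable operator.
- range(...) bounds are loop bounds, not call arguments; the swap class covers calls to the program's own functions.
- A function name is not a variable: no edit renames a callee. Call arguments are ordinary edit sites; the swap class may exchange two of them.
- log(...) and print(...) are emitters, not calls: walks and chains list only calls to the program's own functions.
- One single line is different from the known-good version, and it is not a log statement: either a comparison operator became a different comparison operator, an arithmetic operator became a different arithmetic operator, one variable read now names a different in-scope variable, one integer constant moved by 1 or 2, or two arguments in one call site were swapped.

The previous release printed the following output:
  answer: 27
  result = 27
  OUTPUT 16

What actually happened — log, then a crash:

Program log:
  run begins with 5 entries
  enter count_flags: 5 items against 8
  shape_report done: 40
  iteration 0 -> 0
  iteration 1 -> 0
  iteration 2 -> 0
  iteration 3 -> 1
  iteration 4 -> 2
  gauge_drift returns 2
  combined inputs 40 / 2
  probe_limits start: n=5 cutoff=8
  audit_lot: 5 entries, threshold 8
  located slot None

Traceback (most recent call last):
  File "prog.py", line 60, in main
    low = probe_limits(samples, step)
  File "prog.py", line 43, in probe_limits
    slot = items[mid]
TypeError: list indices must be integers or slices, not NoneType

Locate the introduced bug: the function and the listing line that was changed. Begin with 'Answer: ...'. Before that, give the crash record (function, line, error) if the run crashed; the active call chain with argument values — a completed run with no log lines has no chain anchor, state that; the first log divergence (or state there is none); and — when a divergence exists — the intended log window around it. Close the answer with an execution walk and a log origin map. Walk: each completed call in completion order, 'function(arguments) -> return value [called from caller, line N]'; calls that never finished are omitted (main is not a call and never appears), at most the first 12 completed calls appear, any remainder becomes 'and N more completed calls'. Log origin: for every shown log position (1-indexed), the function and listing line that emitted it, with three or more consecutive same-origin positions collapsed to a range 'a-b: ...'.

Answer: the defect is in audit_lot at line 35.
Key fact: At log position 13 the runs split — shown 'located slot None', but the working version logs 'hit index 3'.
Crash: probe_limits, line 43, TypeError.
Call chain: main -> probe_limits([10, 11, 3, 8, 8], 8) (called at line 60).
First divergence: position 13 — shown 'located slot None', intended 'hit index 3'.
Intended log window:
  11: probe_limits start: n=5 cutoff=8
  12: audit_lot: 5 entries, threshold 8
  13: hit index 3
  14: located slot 3
Execution walk:
  shape_report([10, 11, 3, 8, 8]) -> 40  [called from count_flags, line 27]
  gauge_drift([10, 11, 3, 8, 8], 8) -> 2  [called from count_flags, line 28]
  update_gauge(40, 2) -> 27  [called from count_flags, line 30]
  count_flags([10, 11, 3, 8, 8], 8) -> 27  [called from main, line 59]
  audit_lot([10, 11, 3, 8, 8], 8) -> None  [called from probe_limits, line 41]
Log origin:
  1: logged in main at line 58
  2: logged in count_flags at line 26
  3: logged in shape_report at line 5
  4-8: logged in gauge_drift at line 13
  9: logged in gauge_drift at line 14
  10: logged in count_flags at line 29
  11: logged in probe_limits at line 40
  12: logged in audit_lot at line 33
  13: logged in probe_limits at line 42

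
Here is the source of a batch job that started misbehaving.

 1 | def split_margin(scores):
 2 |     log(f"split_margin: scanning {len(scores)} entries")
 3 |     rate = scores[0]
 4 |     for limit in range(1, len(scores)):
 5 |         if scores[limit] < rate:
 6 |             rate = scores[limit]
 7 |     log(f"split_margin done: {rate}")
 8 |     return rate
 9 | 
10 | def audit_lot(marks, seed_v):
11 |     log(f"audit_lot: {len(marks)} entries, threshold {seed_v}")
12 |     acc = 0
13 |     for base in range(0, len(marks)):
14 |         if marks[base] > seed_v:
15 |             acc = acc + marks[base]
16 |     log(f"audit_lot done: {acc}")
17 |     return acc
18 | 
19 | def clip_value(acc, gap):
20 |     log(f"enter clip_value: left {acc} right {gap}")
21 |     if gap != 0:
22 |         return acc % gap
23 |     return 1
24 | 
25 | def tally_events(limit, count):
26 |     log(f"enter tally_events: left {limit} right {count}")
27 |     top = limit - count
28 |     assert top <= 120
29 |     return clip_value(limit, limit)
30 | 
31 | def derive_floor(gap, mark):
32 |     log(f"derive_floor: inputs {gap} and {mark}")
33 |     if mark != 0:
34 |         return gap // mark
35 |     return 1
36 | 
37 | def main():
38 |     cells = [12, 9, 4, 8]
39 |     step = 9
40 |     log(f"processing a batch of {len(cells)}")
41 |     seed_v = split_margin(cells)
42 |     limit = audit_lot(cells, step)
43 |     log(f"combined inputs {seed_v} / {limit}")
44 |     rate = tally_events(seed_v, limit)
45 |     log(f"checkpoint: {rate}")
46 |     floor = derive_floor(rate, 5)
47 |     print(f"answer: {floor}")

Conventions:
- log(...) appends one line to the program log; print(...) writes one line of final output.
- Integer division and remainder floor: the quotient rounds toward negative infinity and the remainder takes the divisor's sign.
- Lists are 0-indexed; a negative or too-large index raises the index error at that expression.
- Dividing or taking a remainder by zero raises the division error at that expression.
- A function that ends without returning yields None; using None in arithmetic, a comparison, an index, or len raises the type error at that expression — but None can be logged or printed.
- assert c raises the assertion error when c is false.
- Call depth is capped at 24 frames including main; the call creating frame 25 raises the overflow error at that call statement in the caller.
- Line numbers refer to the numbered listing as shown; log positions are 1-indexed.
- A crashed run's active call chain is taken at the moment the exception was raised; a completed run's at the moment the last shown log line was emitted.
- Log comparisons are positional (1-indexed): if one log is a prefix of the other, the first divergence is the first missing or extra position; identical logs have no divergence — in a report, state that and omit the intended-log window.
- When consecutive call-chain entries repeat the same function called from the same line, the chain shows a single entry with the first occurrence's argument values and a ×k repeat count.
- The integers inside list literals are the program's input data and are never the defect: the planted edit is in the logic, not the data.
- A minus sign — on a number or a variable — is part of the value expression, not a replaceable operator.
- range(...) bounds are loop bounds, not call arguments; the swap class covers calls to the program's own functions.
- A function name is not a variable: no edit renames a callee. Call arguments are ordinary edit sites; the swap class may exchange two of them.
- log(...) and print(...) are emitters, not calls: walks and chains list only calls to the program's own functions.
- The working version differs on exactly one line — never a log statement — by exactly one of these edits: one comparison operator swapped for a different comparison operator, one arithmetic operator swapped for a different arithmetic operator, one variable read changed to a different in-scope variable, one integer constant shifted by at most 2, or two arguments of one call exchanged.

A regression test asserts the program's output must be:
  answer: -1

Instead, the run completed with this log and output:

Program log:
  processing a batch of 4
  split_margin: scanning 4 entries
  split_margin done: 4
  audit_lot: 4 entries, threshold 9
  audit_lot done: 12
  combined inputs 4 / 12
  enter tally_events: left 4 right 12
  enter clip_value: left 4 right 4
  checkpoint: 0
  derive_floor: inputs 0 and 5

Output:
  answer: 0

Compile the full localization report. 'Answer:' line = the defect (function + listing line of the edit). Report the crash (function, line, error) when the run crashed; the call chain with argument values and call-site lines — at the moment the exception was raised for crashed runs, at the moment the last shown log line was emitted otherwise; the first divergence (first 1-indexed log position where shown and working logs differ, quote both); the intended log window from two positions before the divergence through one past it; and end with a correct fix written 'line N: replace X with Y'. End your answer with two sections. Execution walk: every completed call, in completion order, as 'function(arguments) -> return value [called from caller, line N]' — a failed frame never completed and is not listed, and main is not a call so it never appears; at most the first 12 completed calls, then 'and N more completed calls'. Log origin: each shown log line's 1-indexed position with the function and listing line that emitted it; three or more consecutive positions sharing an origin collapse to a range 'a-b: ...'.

Answer: the defect is in tally_events at line 29.
Key observation: Position 8 is the first bad log line: 'enter clip_value: left 4 right 4' should read 'enter clip_value: left 4 right -8'.
Call chain: main -> derive_floor(0, 5) (called at line 46).
First divergence: position 8 — shown 'enter clip_value: left 4 right 4', intended 'enter clip_value: left 4 right -8'.
Intended log window:
  6: combined inputs 4 / 12
  7: enter tally_events: left 4 right 12
  8: enter clip_value: left 4 right -8
  9: checkpoint: -4
Execution walk:
  split_margin([12, 9, 4, 8]) -> 4  [called from main, line 41]
  audit_lot([12, 9, 4, 8], 9) -> 12  [called from main, line 42]
  clip_value(4, 4) -> 0  [called from tally_events, line 29]
  tally_events(4, 12) -> 0  [called from main, line 44]
  derive_floor(0, 5) -> 0  [called from main, line 46]
Log origins:
  1: logged in main at line 40
  2: logged in split_margin at line 2
  3: logged in split_margin at line 7
  4: logged in audit_lot at line 11
  5: logged in audit_lot at line 16
  6: logged in main at line 43
  7: logged in tally_events at line 26
  8: logged in clip_value at line 20
  9: logged in main at line 45
  10: logged in derive_floor at line 32
A correct fix: line 29: replace `clip_value(limit, limit)` with `clip_value(limit, top)`.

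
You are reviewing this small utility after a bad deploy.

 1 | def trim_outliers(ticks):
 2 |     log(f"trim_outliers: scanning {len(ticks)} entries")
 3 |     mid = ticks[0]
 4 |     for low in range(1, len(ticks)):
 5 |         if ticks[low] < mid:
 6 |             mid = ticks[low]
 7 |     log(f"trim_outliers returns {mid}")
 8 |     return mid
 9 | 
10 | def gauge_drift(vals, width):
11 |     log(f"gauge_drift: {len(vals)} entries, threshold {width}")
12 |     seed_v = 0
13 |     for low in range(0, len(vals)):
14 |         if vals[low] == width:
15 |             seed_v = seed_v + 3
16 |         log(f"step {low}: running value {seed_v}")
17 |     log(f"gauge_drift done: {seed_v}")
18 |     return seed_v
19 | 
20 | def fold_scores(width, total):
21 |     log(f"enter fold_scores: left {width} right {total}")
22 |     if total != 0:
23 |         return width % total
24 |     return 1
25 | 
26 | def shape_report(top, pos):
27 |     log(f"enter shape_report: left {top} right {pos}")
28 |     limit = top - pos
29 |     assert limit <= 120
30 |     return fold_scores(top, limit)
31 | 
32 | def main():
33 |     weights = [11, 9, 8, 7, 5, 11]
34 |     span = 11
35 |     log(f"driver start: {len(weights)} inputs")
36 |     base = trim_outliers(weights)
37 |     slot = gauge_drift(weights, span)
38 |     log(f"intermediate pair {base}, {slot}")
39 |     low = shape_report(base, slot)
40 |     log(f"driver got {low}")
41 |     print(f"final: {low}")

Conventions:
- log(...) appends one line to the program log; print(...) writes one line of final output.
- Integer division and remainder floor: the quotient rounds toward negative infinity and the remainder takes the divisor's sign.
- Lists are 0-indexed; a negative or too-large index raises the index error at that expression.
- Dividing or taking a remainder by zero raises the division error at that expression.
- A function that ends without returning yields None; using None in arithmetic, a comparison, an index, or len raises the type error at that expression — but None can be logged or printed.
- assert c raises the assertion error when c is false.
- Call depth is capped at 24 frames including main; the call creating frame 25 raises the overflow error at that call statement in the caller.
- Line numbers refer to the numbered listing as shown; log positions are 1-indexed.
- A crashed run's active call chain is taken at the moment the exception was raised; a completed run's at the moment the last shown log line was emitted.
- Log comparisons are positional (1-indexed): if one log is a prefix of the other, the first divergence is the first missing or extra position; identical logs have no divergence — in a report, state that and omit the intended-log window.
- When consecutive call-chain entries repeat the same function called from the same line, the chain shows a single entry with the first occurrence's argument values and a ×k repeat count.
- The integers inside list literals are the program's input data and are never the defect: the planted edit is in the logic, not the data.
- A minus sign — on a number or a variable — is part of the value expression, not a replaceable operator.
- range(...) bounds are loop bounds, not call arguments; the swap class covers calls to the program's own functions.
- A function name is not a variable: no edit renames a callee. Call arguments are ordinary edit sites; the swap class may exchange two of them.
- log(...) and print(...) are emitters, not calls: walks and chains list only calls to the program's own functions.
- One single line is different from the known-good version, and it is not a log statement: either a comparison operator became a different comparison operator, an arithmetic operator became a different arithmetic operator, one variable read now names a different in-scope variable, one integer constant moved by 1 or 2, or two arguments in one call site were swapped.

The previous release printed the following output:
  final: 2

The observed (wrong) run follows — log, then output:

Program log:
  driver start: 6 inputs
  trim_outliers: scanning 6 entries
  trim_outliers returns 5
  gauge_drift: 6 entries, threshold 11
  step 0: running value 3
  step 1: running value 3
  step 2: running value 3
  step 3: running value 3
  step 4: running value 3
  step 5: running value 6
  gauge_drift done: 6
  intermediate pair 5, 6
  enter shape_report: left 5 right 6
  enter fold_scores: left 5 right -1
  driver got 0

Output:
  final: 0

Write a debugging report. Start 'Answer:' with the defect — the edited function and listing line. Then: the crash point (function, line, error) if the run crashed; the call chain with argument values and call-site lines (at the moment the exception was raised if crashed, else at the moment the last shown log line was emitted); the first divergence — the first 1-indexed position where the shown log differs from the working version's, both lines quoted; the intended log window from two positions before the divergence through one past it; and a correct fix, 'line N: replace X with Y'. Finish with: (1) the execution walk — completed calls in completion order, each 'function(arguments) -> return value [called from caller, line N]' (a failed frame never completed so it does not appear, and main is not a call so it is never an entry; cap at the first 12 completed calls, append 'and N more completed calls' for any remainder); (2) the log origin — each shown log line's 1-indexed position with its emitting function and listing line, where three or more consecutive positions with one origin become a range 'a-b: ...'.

Answer: the defect is in gauge_drift at line 15.
Core observation: Everything matches until log position 5, which reads 'step 0: running value 3' in place of 'step 0: running value 1'.
Call chain: main.
First divergence: at position 5 the run shows 'step 0: running value 3' where the working version logs 'step 0: running value 1'.
Intended log window:
  3: trim_outliers returns 5
  4: gauge_drift: 6 entries, threshold 11
  5: step 0: running value 1
  6: step 1: running value 1
Execution walk:
  trim_outliers([11, 9, 8, 7, 5, 11]) -> 5  [called from main, line 36]
  gauge_drift([11, 9, 8, 7, 5, 11], 11) -> 6  [called from main, line 37]
  fold_scores(5, -1) -> 0  [called from shape_report, line 30]
  shape_report(5, 6) -> 0  [called from main, line 39]
Log origins:
  1 — main, line 35
  2 — trim_outliers, line 2
  3 — trim_outliers, line 7
  4 — gauge_drift, line 11
  5-10 — gauge_drift, line 16
  11 — gauge_drift, line 17
  12 — main, line 38
  13 — shape_report, line 27
  14 — fold_scores, line 21
  15 — main, line 40
A correct fix: line 15: replace `3` with `1`.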